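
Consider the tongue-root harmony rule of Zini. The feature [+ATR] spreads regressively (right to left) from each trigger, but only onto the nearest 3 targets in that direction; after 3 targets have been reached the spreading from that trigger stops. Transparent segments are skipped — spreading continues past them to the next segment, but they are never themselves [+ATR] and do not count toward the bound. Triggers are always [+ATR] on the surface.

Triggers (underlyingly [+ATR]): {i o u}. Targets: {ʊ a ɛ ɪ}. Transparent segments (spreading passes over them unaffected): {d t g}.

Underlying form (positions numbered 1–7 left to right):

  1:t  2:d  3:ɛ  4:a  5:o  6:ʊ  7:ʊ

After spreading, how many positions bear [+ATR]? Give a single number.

From /o/ at 5 leftward: 4 /a/ → [+ATR]; 3 /ɛ/ → [+ATR]; 2 /d/ transparent; 1 /t/ transparent; word edge.
Targets with no active source: positions 6 7 stay [-ATR].
[+ATR] positions on the surface: 3 4 5.

3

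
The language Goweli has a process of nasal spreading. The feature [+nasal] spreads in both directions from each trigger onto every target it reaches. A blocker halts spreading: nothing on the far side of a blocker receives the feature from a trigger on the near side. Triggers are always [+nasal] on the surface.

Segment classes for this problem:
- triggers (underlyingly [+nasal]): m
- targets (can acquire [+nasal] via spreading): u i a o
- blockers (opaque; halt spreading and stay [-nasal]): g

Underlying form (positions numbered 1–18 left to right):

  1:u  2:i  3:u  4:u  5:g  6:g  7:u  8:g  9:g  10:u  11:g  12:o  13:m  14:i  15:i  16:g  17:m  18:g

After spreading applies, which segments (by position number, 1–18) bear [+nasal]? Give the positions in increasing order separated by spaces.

From /m/ at 13 rightward: 14 /i/ → [+nasal]; 15 /i/ → [+nasal]; 16 /g/ blocks.
From /m/ at 13 leftward: 12 /o/ → [+nasal]; 11 /g/ blocks.
From /m/ at 17 rightward: 18 /g/ blocks.
From /m/ at 17 leftward: 16 /g/ blocks.
Targets with no active source: positions 1 2 3 4 7 10 stay [-nasal].

12 13 14 15 17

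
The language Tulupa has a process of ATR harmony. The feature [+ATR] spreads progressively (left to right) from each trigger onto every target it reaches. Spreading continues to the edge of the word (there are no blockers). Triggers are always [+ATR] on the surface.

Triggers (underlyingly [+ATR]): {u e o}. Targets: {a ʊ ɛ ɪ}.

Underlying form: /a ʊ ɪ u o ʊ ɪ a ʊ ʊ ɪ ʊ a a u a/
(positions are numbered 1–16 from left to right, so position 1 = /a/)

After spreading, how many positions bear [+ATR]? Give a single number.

From /u/ at 4 rightward: 5 /o/ is itself a trigger — this domain ends here.
From /o/ at 5 rightward: 6 /ʊ/ → [+ATR]; 7 /ɪ/ → [+ATR]; 8 /a/ → [+ATR]; 9 /ʊ/ → [+ATR]; 10 /ʊ/ → [+ATR]; 11 /ɪ/ → [+ATR]; 12 /ʊ/ → [+ATR]; 13 /a/ → [+ATR]; 14 /a/ → [+ATR]; 15 /u/ is itself a trigger — this domain ends here.
From /u/ at 15 rightward: 16 /a/ → [+ATR]; word edge.
Targets with no active source: positions 1 2 3 stay [-ATR].
[+ATR] positions on the surface: 4 5 6 7 8 9 10 11 12 13 14 15 16.

13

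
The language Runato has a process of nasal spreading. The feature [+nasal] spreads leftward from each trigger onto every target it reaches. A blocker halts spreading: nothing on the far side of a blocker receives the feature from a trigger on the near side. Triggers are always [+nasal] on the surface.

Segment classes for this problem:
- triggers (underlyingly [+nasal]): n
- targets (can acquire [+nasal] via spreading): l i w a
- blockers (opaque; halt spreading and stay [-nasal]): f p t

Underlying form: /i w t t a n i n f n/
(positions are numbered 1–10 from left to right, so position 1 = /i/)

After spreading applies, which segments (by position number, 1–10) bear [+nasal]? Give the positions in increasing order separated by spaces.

From /n/ at 6 leftward: 5 /a/ → [+nasal]; 4 /t/ blocks.
From /n/ at 8 leftward: 7 /i/ → [+nasal]; 6 /n/ is itself a trigger — this domain ends here.
From /n/ at 10 leftward: 9 /f/ blocks.
Targets with no active source: positions 1 2 stay [-nasal].

5 6 7 8 10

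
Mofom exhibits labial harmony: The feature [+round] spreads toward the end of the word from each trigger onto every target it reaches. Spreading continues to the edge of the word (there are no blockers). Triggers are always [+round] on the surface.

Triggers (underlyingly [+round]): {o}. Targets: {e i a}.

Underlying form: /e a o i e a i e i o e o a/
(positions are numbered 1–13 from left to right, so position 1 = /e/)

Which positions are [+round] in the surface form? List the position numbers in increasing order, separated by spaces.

From /o/ at 3 rightward: 4 /i/ → [+round]; 5 /e/ → [+round]; 6 /a/ → [+round]; 7 /i/ → [+round]; 8 /e/ → [+round]; 9 /i/ → [+round]; 10 /o/ is itself a trigger — this domain ends here.
From /o/ at 10 rightward: 11 /e/ → [+round]; 12 /o/ is itself a trigger — this domain ends here.
From /o/ at 12 rightward: 13 /a/ → [+round]; word edge.
Targets with no active source: positions 1 2 stay [-round].

3 4 5 6 7 8 9 10 11 12 13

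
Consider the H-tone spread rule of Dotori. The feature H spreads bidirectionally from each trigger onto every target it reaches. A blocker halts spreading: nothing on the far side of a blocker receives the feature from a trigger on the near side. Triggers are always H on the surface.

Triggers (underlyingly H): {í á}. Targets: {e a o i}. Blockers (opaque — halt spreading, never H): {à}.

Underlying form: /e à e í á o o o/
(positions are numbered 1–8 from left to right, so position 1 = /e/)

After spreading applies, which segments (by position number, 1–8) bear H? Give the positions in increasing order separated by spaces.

3 4 5 6 7 8

From /í/ at 4 rightward: 5 /á/ is itself a trigger — this domain ends here.
From /í/ at 4 leftward: 3 /e/ → H; 2 /à/ blocks.
From /á/ at 5 rightward: 6 /o/ → H; 7 /o/ → H; 8 /o/ → H; word edge.
From /á/ at 5 leftward: 4 /í/ is itself a trigger — this domain ends here.
Target with no active source: position 1 stays [-high tone].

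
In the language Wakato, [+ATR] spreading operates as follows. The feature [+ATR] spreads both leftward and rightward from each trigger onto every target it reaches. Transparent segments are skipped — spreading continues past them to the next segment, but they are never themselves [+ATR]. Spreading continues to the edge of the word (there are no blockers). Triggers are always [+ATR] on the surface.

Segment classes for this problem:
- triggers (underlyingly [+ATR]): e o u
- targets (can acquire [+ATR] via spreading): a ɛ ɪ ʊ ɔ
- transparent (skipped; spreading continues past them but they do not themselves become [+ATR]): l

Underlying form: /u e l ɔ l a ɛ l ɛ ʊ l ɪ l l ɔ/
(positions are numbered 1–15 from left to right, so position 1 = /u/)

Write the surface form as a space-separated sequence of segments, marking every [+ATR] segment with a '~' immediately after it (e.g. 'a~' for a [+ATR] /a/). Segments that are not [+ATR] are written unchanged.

From /u/ at 1 rightward: 2 /e/ is itself a trigger — this domain ends here.
From /u/ at 1 leftward: word edge.
From /e/ at 2 rightward: 3 /l/ transparent; 4 /ɔ/ → [+ATR]; 5 /l/ transparent; 6 /a/ → [+ATR]; 7 /ɛ/ → [+ATR]; 8 /l/ transparent; 9 /ɛ/ → [+ATR]; 10 /ʊ/ → [+ATR]; 11 /l/ transparent; 12 /ɪ/ → [+ATR]; 13 /l/ transparent; 14 /l/ transparent; 15 /ɔ/ → [+ATR]; word edge.
From /e/ at 2 leftward: 1 /u/ is itself a trigger — this domain ends here.
[+ATR] positions on the surface: 1 2 4 6 7 9 10 12 15.

u~ e~ l ɔ~ l a~ ɛ~ l ɛ~ ʊ~ l ɪ~ l l ɔ~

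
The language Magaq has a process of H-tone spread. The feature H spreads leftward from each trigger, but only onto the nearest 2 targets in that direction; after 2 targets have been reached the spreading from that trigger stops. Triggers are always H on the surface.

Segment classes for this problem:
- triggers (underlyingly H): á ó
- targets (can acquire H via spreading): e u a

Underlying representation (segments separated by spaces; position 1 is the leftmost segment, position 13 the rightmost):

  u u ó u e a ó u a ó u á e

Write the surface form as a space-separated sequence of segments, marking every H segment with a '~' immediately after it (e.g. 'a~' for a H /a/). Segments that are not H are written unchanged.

From /ó/ at 3 leftward: 2 /u/ → H; 1 /u/ → H; bound reached.
From /ó/ at 7 leftward: 6 /a/ → H; 5 /e/ → H; bound reached.
From /ó/ at 10 leftward: 9 /a/ → H; 8 /u/ → H; bound reached.
From /á/ at 12 leftward: 11 /u/ → H; 10 /ó/ is itself a trigger — this domain ends here.
Targets with no active source: positions 4 13 stay [-high tone].
H positions on the surface: 1 2 3 5 6 7 8 9 10 11 12.

u~ u~ ó~ u e~ a~ ó~ u~ a~ ó~ u~ á~ e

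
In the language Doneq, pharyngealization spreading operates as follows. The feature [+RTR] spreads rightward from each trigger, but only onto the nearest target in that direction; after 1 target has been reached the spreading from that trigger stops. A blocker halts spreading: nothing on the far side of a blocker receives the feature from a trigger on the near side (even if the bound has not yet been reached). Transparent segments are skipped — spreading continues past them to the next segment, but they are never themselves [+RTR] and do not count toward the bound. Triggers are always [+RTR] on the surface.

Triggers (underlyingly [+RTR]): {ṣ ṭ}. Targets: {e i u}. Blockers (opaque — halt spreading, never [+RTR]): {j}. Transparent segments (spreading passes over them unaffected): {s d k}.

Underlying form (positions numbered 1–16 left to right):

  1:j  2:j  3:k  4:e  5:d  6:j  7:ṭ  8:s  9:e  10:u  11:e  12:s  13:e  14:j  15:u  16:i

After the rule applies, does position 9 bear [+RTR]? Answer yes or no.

From /ṭ/ at 7 rightward: 8 /s/ transparent; 9 /e/ → [+RTR]; bound reached.
Targets with no active source: positions 4 10 11 13 15 16 stay [-emphatic].
[+RTR] positions on the surface: 7 9.

yes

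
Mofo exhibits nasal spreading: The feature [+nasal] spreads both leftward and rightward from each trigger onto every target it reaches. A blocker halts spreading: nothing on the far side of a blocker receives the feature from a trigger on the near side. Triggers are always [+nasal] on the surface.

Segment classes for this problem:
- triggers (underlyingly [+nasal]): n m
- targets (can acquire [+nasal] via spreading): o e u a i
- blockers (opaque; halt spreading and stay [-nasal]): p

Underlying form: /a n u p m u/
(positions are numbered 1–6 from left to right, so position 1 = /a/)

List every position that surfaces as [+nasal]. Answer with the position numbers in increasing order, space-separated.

From /n/ at 2 rightward: 3 /u/ → [+nasal]; 4 /p/ blocks.
From /n/ at 2 leftward: 1 /a/ → [+nasal]; word edge.
From /m/ at 5 rightward: 6 /u/ → [+nasal]; word edge.
From /m/ at 5 leftward: 4 /p/ blocks.

1 2 3 5 6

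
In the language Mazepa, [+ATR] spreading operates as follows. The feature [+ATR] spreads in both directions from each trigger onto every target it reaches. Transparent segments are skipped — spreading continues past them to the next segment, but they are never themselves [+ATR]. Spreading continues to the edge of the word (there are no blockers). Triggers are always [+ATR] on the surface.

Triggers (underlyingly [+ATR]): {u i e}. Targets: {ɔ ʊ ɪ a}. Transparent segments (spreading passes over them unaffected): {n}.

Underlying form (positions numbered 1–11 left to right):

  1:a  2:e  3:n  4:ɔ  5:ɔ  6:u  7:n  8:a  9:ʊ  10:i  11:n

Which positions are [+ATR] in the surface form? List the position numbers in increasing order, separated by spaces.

1 2 4 5 6 8 9 10

From /e/ at 2 rightward: 3 /n/ transparent; 4 /ɔ/ → [+ATR]; 5 /ɔ/ → [+ATR]; 6 /u/ is itself a trigger — this domain ends here.
From /e/ at 2 leftward: 1 /a/ → [+ATR]; word edge.
From /u/ at 6 rightward: 7 /n/ transparent; 8 /a/ → [+ATR]; 9 /ʊ/ → [+ATR]; 10 /i/ is itself a trigger — this domain ends here.
From /u/ at 6 leftward: 5 /ɔ/ → [+ATR]; 4 /ɔ/ → [+ATR]; 3 /n/ transparent; 2 /e/ is itself a trigger — this domain ends here.
From /i/ at 10 rightward: 11 /n/ transparent; word edge.
From /i/ at 10 leftward: 9 /ʊ/ → [+ATR]; 8 /a/ → [+ATR]; 7 /n/ transparent; 6 /u/ is itself a trigger — this domain ends here.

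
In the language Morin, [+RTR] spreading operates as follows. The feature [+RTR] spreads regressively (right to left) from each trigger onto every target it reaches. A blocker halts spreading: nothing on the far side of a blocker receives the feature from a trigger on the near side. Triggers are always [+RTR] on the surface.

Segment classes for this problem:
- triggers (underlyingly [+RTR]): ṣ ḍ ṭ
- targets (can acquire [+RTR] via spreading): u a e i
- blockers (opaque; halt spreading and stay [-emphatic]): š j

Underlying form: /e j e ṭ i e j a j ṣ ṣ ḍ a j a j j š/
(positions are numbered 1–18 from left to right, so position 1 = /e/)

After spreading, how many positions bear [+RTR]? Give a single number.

5

From /ṭ/ at 4 leftward: 3 /e/ → [+RTR]; 2 /j/ blocks.
From /ṣ/ at 10 leftward: 9 /j/ blocks.
From /ṣ/ at 11 leftward: 10 /ṣ/ is itself a trigger — this domain ends here.
From /ḍ/ at 12 leftward: 11 /ṣ/ is itself a trigger — this domain ends here.
Targets with no active source: positions 1 5 6 8 13 15 stay [-emphatic].
[+RTR] positions on the surface: 3 4 10 11 12.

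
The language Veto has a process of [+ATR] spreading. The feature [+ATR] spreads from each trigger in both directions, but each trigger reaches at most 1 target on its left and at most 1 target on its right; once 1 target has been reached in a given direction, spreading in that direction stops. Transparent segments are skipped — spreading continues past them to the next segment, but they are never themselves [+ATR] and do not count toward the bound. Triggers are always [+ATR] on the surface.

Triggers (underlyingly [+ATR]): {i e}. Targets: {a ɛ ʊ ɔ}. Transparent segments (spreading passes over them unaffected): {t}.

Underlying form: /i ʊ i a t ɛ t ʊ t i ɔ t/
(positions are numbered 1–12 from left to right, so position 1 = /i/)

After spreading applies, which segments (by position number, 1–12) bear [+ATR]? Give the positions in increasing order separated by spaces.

From /i/ at 1 rightward: 2 /ʊ/ → [+ATR]; bound reached.
From /i/ at 1 leftward: word edge.
From /i/ at 3 rightward: 4 /a/ → [+ATR]; bound reached.
From /i/ at 3 leftward: 2 /ʊ/ → [+ATR]; bound reached.
From /i/ at 10 rightward: 11 /ɔ/ → [+ATR]; bound reached.
From /i/ at 10 leftward: 9 /t/ transparent; 8 /ʊ/ → [+ATR]; bound reached.
Target with no active source: position 6 stays [-ATR].

1 2 3 4 8 10 11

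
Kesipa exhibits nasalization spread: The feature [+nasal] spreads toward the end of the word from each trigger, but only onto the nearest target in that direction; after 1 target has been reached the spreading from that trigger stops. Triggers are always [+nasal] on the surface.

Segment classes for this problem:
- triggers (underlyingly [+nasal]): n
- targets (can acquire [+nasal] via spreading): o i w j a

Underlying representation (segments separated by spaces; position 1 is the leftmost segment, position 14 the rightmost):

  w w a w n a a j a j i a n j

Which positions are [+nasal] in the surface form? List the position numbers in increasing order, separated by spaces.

From /n/ at 5 rightward: 6 /a/ → [+nasal]; bound reached.
From /n/ at 13 rightward: 14 /j/ → [+nasal]; bound reached.
Targets with no active source: positions 1 2 3 4 7 8 9 10 11 12 stay [-nasal].

5 6 13 14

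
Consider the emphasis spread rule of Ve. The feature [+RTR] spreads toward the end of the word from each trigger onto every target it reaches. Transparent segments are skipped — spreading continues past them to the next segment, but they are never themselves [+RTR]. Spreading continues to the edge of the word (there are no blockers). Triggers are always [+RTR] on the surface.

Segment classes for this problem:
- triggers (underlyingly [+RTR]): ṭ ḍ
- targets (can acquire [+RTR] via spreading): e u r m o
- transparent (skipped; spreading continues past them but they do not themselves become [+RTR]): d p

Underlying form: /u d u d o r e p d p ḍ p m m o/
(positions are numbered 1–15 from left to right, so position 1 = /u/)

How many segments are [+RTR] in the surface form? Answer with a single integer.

From /ḍ/ at 11 rightward: 12 /p/ transparent; 13 /m/ → [+RTR]; 14 /m/ → [+RTR]; 15 /o/ → [+RTR]; word edge.
Targets with no active source: positions 1 3 5 6 7 stay [-emphatic].
[+RTR] positions on the surface: 11 13 14 15.

4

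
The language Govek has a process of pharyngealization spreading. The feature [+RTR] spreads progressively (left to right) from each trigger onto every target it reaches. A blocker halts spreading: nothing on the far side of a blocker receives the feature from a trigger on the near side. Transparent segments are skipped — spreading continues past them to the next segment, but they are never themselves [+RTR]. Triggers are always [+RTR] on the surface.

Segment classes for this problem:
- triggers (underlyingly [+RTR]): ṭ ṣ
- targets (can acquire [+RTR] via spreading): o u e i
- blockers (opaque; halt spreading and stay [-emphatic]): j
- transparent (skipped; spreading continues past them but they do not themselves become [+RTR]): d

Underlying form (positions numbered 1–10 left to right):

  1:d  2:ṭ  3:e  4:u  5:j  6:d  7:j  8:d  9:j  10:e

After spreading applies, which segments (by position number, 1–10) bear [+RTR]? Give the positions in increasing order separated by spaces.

From /ṭ/ at 2 rightward: 3 /e/ → [+RTR]; 4 /u/ → [+RTR]; 5 /j/ blocks.
Target with no active source: position 10 stays [-emphatic].

2 3 4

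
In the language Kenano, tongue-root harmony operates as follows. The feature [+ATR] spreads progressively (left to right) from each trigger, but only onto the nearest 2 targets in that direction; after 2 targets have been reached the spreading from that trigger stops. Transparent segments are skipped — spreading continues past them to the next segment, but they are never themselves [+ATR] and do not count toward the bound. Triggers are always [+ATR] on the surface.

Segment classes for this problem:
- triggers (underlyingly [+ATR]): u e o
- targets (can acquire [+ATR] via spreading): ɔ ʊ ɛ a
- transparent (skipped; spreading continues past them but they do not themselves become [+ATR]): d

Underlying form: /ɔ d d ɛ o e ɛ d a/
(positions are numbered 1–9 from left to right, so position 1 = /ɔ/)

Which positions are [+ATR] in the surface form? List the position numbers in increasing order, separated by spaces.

From /o/ at 5 rightward: 6 /e/ is itself a trigger — this domain ends here.
From /e/ at 6 rightward: 7 /ɛ/ → [+ATR]; 8 /d/ transparent; 9 /a/ → [+ATR]; bound reached.
Targets with no active source: positions 1 4 stay [-ATR].

5 6 7 9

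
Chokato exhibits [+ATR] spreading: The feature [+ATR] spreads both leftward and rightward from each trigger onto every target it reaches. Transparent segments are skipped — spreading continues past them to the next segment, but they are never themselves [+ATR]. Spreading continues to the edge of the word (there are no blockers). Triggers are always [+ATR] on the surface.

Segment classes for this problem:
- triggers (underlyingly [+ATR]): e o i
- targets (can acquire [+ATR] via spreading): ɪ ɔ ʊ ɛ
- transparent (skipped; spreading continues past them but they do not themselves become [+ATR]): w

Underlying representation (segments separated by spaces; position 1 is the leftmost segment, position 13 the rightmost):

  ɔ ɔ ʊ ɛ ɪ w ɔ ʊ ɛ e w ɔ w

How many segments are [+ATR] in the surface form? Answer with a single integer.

10

From /e/ at 10 rightward: 11 /w/ transparent; 12 /ɔ/ → [+ATR]; 13 /w/ transparent; word edge.
From /e/ at 10 leftward: 9 /ɛ/ → [+ATR]; 8 /ʊ/ → [+ATR]; 7 /ɔ/ → [+ATR]; 6 /w/ transparent; 5 /ɪ/ → [+ATR]; 4 /ɛ/ → [+ATR]; 3 /ʊ/ → [+ATR]; 2 /ɔ/ → [+ATR]; 1 /ɔ/ → [+ATR]; word edge.
[+ATR] positions on the surface: 1 2 3 4 5 7 8 9 10 12.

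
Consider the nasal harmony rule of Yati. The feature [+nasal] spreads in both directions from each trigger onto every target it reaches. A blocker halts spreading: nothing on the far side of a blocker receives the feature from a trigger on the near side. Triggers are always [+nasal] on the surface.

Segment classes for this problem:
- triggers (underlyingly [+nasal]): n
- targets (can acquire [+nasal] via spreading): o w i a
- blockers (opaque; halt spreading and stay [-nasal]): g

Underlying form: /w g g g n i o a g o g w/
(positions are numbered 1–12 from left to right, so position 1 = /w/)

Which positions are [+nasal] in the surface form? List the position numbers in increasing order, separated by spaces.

5 6 7 8

From /n/ at 5 rightward: 6 /i/ → [+nasal]; 7 /o/ → [+nasal]; 8 /a/ → [+nasal]; 9 /g/ blocks.
From /n/ at 5 leftward: 4 /g/ blocks.
Targets with no active source: positions 1 10 12 stay [-nasal].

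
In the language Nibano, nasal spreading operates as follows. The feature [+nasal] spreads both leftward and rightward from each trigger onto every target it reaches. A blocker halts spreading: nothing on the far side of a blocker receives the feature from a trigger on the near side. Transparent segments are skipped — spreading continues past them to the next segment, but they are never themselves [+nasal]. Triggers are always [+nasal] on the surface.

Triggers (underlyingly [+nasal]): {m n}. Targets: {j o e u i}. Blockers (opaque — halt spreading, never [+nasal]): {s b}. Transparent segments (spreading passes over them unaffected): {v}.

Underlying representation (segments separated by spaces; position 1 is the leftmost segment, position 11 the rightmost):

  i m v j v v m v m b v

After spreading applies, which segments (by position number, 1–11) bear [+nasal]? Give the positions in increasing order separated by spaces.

From /m/ at 2 rightward: 3 /v/ transparent; 4 /j/ → [+nasal]; 5 /v/ transparent; 6 /v/ transparent; 7 /m/ is itself a trigger — this domain ends here.
From /m/ at 2 leftward: 1 /i/ → [+nasal]; word edge.
From /m/ at 7 rightward: 8 /v/ transparent; 9 /m/ is itself a trigger — this domain ends here.
From /m/ at 7 leftward: 6 /v/ transparent; 5 /v/ transparent; 4 /j/ → [+nasal]; 3 /v/ transparent; 2 /m/ is itself a trigger — this domain ends here.
From /m/ at 9 rightward: 10 /b/ blocks.
From /m/ at 9 leftward: 8 /v/ transparent; 7 /m/ is itself a trigger — this domain ends here.

1 2 4 7 9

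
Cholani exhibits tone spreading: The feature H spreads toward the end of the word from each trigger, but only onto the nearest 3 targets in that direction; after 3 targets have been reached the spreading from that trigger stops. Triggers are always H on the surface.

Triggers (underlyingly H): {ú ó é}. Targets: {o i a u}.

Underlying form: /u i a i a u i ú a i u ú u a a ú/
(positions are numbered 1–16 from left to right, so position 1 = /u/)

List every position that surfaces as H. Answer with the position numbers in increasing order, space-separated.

8 9 10 11 12 13 14 15 16

From /ú/ at 8 rightward: 9 /a/ → H; 10 /i/ → H; 11 /u/ → H; bound reached.
From /ú/ at 12 rightward: 13 /u/ → H; 14 /a/ → H; 15 /a/ → H; bound reached.
From /ú/ at 16 rightward: word edge.
Targets with no active source: positions 1 2 3 4 5 6 7 stay [-high tone].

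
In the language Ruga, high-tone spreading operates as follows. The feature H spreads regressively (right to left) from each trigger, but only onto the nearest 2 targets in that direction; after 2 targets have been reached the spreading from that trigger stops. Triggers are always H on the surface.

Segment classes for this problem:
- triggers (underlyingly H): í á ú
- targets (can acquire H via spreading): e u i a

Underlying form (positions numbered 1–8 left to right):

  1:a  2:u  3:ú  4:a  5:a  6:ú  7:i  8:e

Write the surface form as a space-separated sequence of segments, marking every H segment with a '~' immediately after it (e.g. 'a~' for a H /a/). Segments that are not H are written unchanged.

From /ú/ at 3 leftward: 2 /u/ → H; 1 /a/ → H; bound reached.
From /ú/ at 6 leftward: 5 /a/ → H; 4 /a/ → H; bound reached.
Targets with no active source: positions 7 8 stay [-high tone].
H positions on the surface: 1 2 3 4 5 6.

a~ u~ ú~ a~ a~ ú~ i e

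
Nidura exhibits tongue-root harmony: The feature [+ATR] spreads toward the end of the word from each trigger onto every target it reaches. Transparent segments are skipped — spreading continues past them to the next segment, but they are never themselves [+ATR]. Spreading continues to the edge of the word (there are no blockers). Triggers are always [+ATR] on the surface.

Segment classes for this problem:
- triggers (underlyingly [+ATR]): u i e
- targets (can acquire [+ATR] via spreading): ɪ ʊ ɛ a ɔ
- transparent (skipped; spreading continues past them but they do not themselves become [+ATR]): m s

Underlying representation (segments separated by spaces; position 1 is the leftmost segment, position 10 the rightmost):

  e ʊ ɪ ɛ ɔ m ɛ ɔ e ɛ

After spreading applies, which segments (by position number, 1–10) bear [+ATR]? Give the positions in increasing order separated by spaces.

1 2 3 4 5 7 8 9 10

From /e/ at 1 rightward: 2 /ʊ/ → [+ATR]; 3 /ɪ/ → [+ATR]; 4 /ɛ/ → [+ATR]; 5 /ɔ/ → [+ATR]; 6 /m/ transparent; 7 /ɛ/ → [+ATR]; 8 /ɔ/ → [+ATR]; 9 /e/ is itself a trigger — this domain ends here.
From /e/ at 9 rightward: 10 /ɛ/ → [+ATR]; word edge.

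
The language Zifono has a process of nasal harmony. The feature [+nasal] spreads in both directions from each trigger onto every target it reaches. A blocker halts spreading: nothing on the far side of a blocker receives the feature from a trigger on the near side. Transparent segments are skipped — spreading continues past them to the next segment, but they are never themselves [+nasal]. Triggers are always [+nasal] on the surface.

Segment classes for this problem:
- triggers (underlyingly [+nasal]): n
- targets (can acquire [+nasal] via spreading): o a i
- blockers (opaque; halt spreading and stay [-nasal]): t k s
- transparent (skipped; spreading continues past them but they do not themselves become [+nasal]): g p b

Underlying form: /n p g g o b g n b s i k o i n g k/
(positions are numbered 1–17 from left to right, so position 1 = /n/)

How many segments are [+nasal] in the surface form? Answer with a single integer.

6

From /n/ at 1 rightward: 2 /p/ transparent; 3 /g/ transparent; 4 /g/ transparent; 5 /o/ → [+nasal]; 6 /b/ transparent; 7 /g/ transparent; 8 /n/ is itself a trigger — this domain ends here.
From /n/ at 1 leftward: word edge.
From /n/ at 8 rightward: 9 /b/ transparent; 10 /s/ blocks.
From /n/ at 8 leftward: 7 /g/ transparent; 6 /b/ transparent; 5 /o/ → [+nasal]; 4 /g/ transparent; 3 /g/ transparent; 2 /p/ transparent; 1 /n/ is itself a trigger — this domain ends here.
From /n/ at 15 rightward: 16 /g/ transparent; 17 /k/ blocks.
From /n/ at 15 leftward: 14 /i/ → [+nasal]; 13 /o/ → [+nasal]; 12 /k/ blocks.
Target with no active source: position 11 stays [-nasal].
[+nasal] positions on the surface: 1 5 8 13 14 15.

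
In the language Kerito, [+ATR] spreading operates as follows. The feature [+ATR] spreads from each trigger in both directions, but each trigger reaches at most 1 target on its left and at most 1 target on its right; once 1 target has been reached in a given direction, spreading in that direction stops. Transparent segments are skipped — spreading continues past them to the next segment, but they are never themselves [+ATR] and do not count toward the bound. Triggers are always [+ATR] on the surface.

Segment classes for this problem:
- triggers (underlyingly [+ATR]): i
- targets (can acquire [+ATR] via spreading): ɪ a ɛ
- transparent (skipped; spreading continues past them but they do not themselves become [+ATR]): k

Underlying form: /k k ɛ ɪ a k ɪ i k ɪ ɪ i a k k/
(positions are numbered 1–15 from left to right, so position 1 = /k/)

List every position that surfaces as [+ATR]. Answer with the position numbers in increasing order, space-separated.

From /i/ at 8 rightward: 9 /k/ transparent; 10 /ɪ/ → [+ATR]; bound reached.
From /i/ at 8 leftward: 7 /ɪ/ → [+ATR]; bound reached.
From /i/ at 12 rightward: 13 /a/ → [+ATR]; bound reached.
From /i/ at 12 leftward: 11 /ɪ/ → [+ATR]; bound reached.
Targets with no active source: positions 3 4 5 stay [-ATR].

7 8 10 11 12 13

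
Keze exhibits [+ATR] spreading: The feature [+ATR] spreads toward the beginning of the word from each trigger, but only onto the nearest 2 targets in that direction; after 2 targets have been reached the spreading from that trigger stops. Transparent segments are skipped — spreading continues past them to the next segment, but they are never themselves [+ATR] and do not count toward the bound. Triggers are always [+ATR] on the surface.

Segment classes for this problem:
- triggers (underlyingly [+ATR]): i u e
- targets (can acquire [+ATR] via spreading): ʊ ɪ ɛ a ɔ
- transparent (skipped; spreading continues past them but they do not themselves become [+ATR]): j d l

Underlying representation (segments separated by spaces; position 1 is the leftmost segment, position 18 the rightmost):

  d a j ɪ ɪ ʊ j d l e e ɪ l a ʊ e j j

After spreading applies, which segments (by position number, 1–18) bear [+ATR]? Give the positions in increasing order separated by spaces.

From /e/ at 10 leftward: 9 /l/ transparent; 8 /d/ transparent; 7 /j/ transparent; 6 /ʊ/ → [+ATR]; 5 /ɪ/ → [+ATR]; bound reached.
From /e/ at 11 leftward: 10 /e/ is itself a trigger — this domain ends here.
From /e/ at 16 leftward: 15 /ʊ/ → [+ATR]; 14 /a/ → [+ATR]; bound reached.
Targets with no active source: positions 2 4 12 stay [-ATR].

5 6 10 11 14 15 16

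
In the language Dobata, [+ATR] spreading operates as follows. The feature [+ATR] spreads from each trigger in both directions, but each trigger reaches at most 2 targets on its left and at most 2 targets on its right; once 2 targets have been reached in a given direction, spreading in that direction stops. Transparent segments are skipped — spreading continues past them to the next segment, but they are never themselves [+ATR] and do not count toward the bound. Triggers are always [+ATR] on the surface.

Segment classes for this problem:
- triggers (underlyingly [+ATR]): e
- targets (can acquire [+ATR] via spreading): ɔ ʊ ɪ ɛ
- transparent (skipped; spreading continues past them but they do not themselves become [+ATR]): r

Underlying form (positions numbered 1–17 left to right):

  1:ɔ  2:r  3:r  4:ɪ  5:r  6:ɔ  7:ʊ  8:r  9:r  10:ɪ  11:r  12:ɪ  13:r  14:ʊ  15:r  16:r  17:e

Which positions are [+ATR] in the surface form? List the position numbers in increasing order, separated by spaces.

12 14 17

From /e/ at 17 rightward: word edge.
From /e/ at 17 leftward: 16 /r/ transparent; 15 /r/ transparent; 14 /ʊ/ → [+ATR]; 13 /r/ transparent; 12 /ɪ/ → [+ATR]; bound reached.
Targets with no active source: positions 1 4 6 7 10 stay [-ATR].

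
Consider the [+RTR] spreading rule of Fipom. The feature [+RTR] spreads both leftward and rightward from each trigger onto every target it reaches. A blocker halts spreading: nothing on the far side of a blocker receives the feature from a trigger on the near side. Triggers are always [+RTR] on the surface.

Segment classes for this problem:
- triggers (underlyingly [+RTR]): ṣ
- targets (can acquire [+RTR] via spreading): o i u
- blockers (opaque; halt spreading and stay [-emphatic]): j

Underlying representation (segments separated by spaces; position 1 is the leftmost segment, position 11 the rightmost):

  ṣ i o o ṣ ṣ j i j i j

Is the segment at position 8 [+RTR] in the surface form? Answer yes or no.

From /ṣ/ at 1 rightward: 2 /i/ → [+RTR]; 3 /o/ → [+RTR]; 4 /o/ → [+RTR]; 5 /ṣ/ is itself a trigger — this domain ends here.
From /ṣ/ at 1 leftward: word edge.
From /ṣ/ at 5 rightward: 6 /ṣ/ is itself a trigger — this domain ends here.
From /ṣ/ at 5 leftward: 4 /o/ → [+RTR]; 3 /o/ → [+RTR]; 2 /i/ → [+RTR]; 1 /ṣ/ is itself a trigger — this domain ends here.
From /ṣ/ at 6 rightward: 7 /j/ blocks.
From /ṣ/ at 6 leftward: 5 /ṣ/ is itself a trigger — this domain ends here.
Targets with no active source: positions 8 10 stay [-emphatic].
[+RTR] positions on the surface: 1 2 3 4 5 6.

no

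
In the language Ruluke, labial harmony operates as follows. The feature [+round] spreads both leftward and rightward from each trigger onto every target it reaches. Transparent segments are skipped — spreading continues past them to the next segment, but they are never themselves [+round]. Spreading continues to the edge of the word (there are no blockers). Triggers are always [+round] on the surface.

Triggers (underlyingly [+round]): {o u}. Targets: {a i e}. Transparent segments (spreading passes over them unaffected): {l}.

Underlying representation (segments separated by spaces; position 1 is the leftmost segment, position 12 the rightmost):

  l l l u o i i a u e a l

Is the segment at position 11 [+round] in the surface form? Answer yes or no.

From /u/ at 4 rightward: 5 /o/ is itself a trigger — this domain ends here.
From /u/ at 4 leftward: 3 /l/ transparent; 2 /l/ transparent; 1 /l/ transparent; word edge.
From /o/ at 5 rightward: 6 /i/ → [+round]; 7 /i/ → [+round]; 8 /a/ → [+round]; 9 /u/ is itself a trigger — this domain ends here.
From /o/ at 5 leftward: 4 /u/ is itself a trigger — this domain ends here.
From /u/ at 9 rightward: 10 /e/ → [+round]; 11 /a/ → [+round]; 12 /l/ transparent; word edge.
From /u/ at 9 leftward: 8 /a/ → [+round]; 7 /i/ → [+round]; 6 /i/ → [+round]; 5 /o/ is itself a trigger — this domain ends here.
[+round] positions on the surface: 4 5 6 7 8 9 10 11.

yes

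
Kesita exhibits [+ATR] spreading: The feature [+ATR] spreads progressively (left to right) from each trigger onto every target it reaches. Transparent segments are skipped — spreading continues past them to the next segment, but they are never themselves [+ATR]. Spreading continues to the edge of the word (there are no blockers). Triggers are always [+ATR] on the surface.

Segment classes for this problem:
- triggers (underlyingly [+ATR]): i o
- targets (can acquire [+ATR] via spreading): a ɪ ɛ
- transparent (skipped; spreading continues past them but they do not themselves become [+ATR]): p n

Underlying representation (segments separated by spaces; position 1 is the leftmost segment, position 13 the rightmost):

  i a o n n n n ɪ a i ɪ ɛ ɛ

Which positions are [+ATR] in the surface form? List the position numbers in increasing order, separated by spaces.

1 2 3 8 9 10 11 12 13

From /i/ at 1 rightward: 2 /a/ → [+ATR]; 3 /o/ is itself a trigger — this domain ends here.
From /o/ at 3 rightward: 4 /n/ transparent; 5 /n/ transparent; 6 /n/ transparent; 7 /n/ transparent; 8 /ɪ/ → [+ATR]; 9 /a/ → [+ATR]; 10 /i/ is itself a trigger — this domain ends here.
From /i/ at 10 rightward: 11 /ɪ/ → [+ATR]; 12 /ɛ/ → [+ATR]; 13 /ɛ/ → [+ATR]; word edge.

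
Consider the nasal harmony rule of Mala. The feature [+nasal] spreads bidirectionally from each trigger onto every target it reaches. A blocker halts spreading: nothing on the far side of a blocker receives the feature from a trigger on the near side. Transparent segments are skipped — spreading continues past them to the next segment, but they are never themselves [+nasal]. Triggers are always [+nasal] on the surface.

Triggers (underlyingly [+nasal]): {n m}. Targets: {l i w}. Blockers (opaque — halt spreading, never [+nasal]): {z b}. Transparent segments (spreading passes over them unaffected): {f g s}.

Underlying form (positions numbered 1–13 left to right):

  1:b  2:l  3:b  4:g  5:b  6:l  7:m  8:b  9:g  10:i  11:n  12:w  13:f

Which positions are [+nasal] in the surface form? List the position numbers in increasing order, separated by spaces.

From /m/ at 7 rightward: 8 /b/ blocks.
From /m/ at 7 leftward: 6 /l/ → [+nasal]; 5 /b/ blocks.
From /n/ at 11 rightward: 12 /w/ → [+nasal]; 13 /f/ transparent; word edge.
From /n/ at 11 leftward: 10 /i/ → [+nasal]; 9 /g/ transparent; 8 /b/ blocks.
Target with no active source: position 2 stays [-nasal].

6 7 10 11 12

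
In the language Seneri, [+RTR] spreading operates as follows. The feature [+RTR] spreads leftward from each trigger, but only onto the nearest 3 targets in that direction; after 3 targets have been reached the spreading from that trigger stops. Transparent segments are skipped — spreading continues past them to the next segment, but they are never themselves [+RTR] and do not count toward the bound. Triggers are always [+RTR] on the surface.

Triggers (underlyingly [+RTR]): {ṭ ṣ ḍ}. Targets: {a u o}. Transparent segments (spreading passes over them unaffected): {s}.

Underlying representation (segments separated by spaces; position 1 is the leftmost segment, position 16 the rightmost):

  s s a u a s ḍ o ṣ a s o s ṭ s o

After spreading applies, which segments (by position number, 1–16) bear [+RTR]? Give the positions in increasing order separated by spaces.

3 4 5 7 8 9 10 12 14

From /ḍ/ at 7 leftward: 6 /s/ transparent; 5 /a/ → [+RTR]; 4 /u/ → [+RTR]; 3 /a/ → [+RTR]; bound reached.
From /ṣ/ at 9 leftward: 8 /o/ → [+RTR]; 7 /ḍ/ is itself a trigger — this domain ends here.
From /ṭ/ at 14 leftward: 13 /s/ transparent; 12 /o/ → [+RTR]; 11 /s/ transparent; 10 /a/ → [+RTR]; 9 /ṣ/ is itself a trigger — this domain ends here.
Target with no active source: position 16 stays [-emphatic].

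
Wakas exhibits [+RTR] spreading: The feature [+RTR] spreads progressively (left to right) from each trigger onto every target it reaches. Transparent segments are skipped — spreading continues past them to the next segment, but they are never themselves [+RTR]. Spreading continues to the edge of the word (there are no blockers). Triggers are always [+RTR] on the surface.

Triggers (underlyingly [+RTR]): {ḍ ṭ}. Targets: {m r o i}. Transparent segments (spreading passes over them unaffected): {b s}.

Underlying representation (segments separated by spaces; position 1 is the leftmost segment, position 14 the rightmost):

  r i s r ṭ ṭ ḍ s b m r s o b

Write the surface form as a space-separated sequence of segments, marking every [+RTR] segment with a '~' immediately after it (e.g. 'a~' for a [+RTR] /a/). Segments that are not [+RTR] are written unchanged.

From /ṭ/ at 5 rightward: 6 /ṭ/ is itself a trigger — this domain ends here.
From /ṭ/ at 6 rightward: 7 /ḍ/ is itself a trigger — this domain ends here.
From /ḍ/ at 7 rightward: 8 /s/ transparent; 9 /b/ transparent; 10 /m/ → [+RTR]; 11 /r/ → [+RTR]; 12 /s/ transparent; 13 /o/ → [+RTR]; 14 /b/ transparent; word edge.
Targets with no active source: positions 1 2 4 stay [-emphatic].
[+RTR] positions on the surface: 5 6 7 10 11 13.

r i s r ṭ~ ṭ~ ḍ~ s b m~ r~ s o~ b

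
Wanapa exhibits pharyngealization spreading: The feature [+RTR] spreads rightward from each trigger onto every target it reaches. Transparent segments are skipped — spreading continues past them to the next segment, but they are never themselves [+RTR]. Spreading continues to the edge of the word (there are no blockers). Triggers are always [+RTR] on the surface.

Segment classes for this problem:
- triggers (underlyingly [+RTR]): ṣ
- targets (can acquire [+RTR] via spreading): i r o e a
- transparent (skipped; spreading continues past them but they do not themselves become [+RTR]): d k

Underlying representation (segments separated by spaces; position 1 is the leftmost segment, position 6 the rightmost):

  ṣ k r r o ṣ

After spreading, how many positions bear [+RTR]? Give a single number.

From /ṣ/ at 1 rightward: 2 /k/ transparent; 3 /r/ → [+RTR]; 4 /r/ → [+RTR]; 5 /o/ → [+RTR]; 6 /ṣ/ is itself a trigger — this domain ends here.
From /ṣ/ at 6 rightward: word edge.
[+RTR] positions on the surface: 1 3 4 5 6.

5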